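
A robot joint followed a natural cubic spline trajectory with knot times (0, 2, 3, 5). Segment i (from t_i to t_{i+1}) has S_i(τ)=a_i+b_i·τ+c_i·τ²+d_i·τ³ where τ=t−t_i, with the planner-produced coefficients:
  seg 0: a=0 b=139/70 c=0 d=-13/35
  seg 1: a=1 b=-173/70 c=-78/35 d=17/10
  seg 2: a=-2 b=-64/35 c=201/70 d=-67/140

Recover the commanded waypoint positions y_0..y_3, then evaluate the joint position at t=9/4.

y_0 = S_0(0) = a_0 = 0
y_1 = S_1(0) = a_1 = 1
y_2 = S_2(0) = a_2 = -2
y_3 = S_2(2) = 2
t_q=9/4 is in segment 1 (τ=1/4); S_1(τ)=1207/4480

y_0=0 y_1=1 y_2=-2 y_3=2
S(9/4) = 1207/4480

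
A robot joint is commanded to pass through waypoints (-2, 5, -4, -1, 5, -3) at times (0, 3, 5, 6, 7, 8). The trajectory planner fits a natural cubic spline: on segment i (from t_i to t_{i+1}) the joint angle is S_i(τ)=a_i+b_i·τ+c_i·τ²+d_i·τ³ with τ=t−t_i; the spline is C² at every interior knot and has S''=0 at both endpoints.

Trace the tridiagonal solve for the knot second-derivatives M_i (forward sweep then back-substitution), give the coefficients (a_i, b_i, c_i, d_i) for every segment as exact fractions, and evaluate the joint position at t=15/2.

  seg 0: a=-2 b=6223/1200 c=0 d=-1141/3600
  seg 1: a=5 b=-2023/600 c=-1141/400 d=1373/1200
  seg 2: a=-4 b=-631/600 c=321/80 d=47/1200
  seg 3: a=-1 b=8509/1200 c=413/100 d=-1253/240
  seg 4: a=5 b=-187/600 c=-4613/400 d=4613/1200
S(15/2) = 7813/3200

Δ: Δ0=7/3, Δ1=-9/2, Δ2=3, Δ3=6, Δ4=-8
row 1: diag=10, rhs=-41; c'=1/5, d'=-41/10
row 2: denom=6−2·1/5=28/5; d'=(45−2·-41/10)/(28/5)=19/2
row 3: denom=4−1·5/28=107/28; d'=(18−1·19/2)/(107/28)=238/107
row 4: denom=4−1·28/107=400/107; d'=(-84−1·238/107)/(400/107)=-4613/200
back: M4=-4613/200
back: M3=238/107−28/107·-4613/200=413/50
back: M2=19/2−5/28·413/50=321/40
back: M1=-41/10−1/5·321/40=-1141/200
M: M0=0, M1=-1141/200, M2=321/40, M3=413/50, M4=-4613/200, M5=0
seg 0: a=-2, c=M0/2=0, d=(M1−M0)/(6·3)=-1141/3600, b=Δ0−h0·(2M0+M1)/6=6223/1200
seg 1: a=5, c=M1/2=-1141/400, d=(M2−M1)/(6·2)=1373/1200, b=Δ1−h1·(2M1+M2)/6=-2023/600
seg 2: a=-4, c=M2/2=321/80, d=(M3−M2)/(6·1)=47/1200, b=Δ2−h2·(2M2+M3)/6=-631/600
seg 3: a=-1, c=M3/2=413/100, d=(M4−M3)/(6·1)=-1253/240, b=Δ3−h3·(2M3+M4)/6=8509/1200
seg 4: a=5, c=M4/2=-4613/400, d=(M5−M4)/(6·1)=4613/1200, b=Δ4−h4·(2M4+M5)/6=-187/600
t_q=15/2 → seg 4, τ=1/2; S=5+-187/600·τ+-4613/400·τ²+4613/1200·τ³=7813/3200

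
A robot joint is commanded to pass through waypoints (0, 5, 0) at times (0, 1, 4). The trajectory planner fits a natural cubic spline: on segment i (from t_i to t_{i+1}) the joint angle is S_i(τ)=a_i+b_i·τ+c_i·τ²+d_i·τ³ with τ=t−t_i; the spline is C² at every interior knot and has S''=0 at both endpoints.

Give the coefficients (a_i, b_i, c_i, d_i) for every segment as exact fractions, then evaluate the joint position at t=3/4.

Δ: Δ0=5, Δ1=-5/3
row 1: diag=8, rhs=-40; c'=3/8, d'=-5
back: M1=-5
M: M0=0, M1=-5, M2=0
seg 0: a=0, c=M0/2=0, d=(M1−M0)/(6·1)=-5/6, b=Δ0−h0·(2M0+M1)/6=35/6
seg 1: a=5, c=M1/2=-5/2, d=(M2−M1)/(6·3)=5/18, b=Δ1−h1·(2M1+M2)/6=10/3
t_q=3/4 → seg 0, τ=3/4; S=0+35/6·τ+0·τ²+-5/6·τ³=515/128

  seg 0: a=0 b=35/6 c=0 d=-5/6
  seg 1: a=5 b=10/3 c=-5/2 d=5/18
S(3/4) = 515/128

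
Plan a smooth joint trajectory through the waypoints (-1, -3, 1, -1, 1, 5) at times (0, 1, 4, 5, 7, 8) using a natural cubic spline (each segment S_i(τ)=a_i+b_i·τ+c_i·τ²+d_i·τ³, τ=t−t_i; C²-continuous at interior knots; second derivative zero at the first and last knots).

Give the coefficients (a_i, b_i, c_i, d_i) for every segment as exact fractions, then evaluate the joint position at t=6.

Δ: Δ0=-2, Δ1=4/3, Δ2=-2, Δ3=1, Δ4=4
row 1: diag=8, rhs=20; c'=3/8, d'=5/2
row 2: denom=8−3·3/8=55/8; d'=(-20−3·5/2)/(55/8)=-4
row 3: denom=6−1·8/55=322/55; d'=(18−1·-4)/(322/55)=605/161
row 4: denom=6−2·55/161=856/161; d'=(18−2·605/161)/(856/161)=211/107
back: M4=211/107
back: M3=605/161−55/161·211/107=330/107
back: M2=-4−8/55·330/107=-476/107
back: M1=5/2−3/8·-476/107=446/107
M: M0=0, M1=446/107, M2=-476/107, M3=330/107, M4=211/107, M5=0
seg 0: a=-1, c=M0/2=0, d=(M1−M0)/(6·1)=223/321, b=Δ0−h0·(2M0+M1)/6=-865/321
seg 1: a=-3, c=M1/2=223/107, d=(M2−M1)/(6·3)=-461/963, b=Δ1−h1·(2M1+M2)/6=-196/321
seg 2: a=1, c=M2/2=-238/107, d=(M3−M2)/(6·1)=403/321, b=Δ2−h2·(2M2+M3)/6=-331/321
seg 3: a=-1, c=M3/2=165/107, d=(M4−M3)/(6·2)=-119/1284, b=Δ3−h3·(2M3+M4)/6=-550/321
seg 4: a=1, c=M4/2=211/214, d=(M5−M4)/(6·1)=-211/642, b=Δ4−h4·(2M4+M5)/6=1073/321
t_q=6 → seg 3, τ=1; S=-1+-550/321·τ+165/107·τ²+-119/1284·τ³=-541/428

  seg 0: a=-1 b=-865/321 c=0 d=223/321
  seg 1: a=-3 b=-196/321 c=223/107 d=-461/963
  seg 2: a=1 b=-331/321 c=-238/107 d=403/321
  seg 3: a=-1 b=-550/321 c=165/107 d=-119/1284
  seg 4: a=1 b=1073/321 c=211/214 d=-211/642
S(6) = -541/428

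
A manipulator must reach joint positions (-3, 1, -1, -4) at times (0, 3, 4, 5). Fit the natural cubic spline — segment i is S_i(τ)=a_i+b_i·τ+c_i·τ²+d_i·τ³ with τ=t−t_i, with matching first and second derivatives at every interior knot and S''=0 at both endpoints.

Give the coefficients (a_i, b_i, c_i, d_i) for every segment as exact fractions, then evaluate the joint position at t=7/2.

Δ: Δ0=4/3, Δ1=-2, Δ2=-3
row 1: diag=8, rhs=-20; c'=1/8, d'=-5/2
row 2: denom=4−1·1/8=31/8; d'=(-6−1·-5/2)/(31/8)=-28/31
back: M2=-28/31
back: M1=-5/2−1/8·-28/31=-74/31
M: M0=0, M1=-74/31, M2=-28/31, M3=0
seg 0: a=-3, c=M0/2=0, d=(M1−M0)/(6·3)=-37/279, b=Δ0−h0·(2M0+M1)/6=235/93
seg 1: a=1, c=M1/2=-37/31, d=(M2−M1)/(6·1)=23/93, b=Δ1−h1·(2M1+M2)/6=-98/93
seg 2: a=-1, c=M2/2=-14/31, d=(M3−M2)/(6·1)=14/93, b=Δ2−h2·(2M2+M3)/6=-251/93
t_q=7/2 → seg 1, τ=1/2; S=1+-98/93·τ+-37/31·τ²+23/93·τ³=51/248

  seg 0: a=-3 b=235/93 c=0 d=-37/279
  seg 1: a=1 b=-98/93 c=-37/31 d=23/93
  seg 2: a=-1 b=-251/93 c=-14/31 d=14/93
S(7/2) = 51/248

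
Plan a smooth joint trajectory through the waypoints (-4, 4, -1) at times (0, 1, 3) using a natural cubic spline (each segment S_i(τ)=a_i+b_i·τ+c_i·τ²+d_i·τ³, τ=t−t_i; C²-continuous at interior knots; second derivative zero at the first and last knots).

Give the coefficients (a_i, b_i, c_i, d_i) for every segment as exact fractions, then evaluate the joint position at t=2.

Δ: Δ0=8, Δ1=-5/2
row 1: diag=6, rhs=-63; c'=1/3, d'=-21/2
back: M1=-21/2
M: M0=0, M1=-21/2, M2=0
seg 0: a=-4, c=M0/2=0, d=(M1−M0)/(6·1)=-7/4, b=Δ0−h0·(2M0+M1)/6=39/4
seg 1: a=4, c=M1/2=-21/4, d=(M2−M1)/(6·2)=7/8, b=Δ1−h1·(2M1+M2)/6=9/2
t_q=2 → seg 1, τ=1; S=4+9/2·τ+-21/4·τ²+7/8·τ³=33/8

  seg 0: a=-4 b=39/4 c=0 d=-7/4
  seg 1: a=4 b=9/2 c=-21/4 d=7/8
S(2) = 33/8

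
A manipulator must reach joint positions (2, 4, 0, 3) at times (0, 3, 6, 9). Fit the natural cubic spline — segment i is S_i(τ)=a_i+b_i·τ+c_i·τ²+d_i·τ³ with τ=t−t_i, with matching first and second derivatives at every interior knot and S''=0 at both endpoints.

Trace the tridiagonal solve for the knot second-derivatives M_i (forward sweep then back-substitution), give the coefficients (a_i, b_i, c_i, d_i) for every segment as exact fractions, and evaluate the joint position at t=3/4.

Δ: Δ0=2/3, Δ1=-4/3, Δ2=1
row 1: diag=12, rhs=-12; c'=1/4, d'=-1
row 2: denom=12−3·1/4=45/4; d'=(14−3·-1)/(45/4)=68/45
back: M2=68/45
back: M1=-1−1/4·68/45=-62/45
M: M0=0, M1=-62/45, M2=68/45, M3=0
seg 0: a=2, c=M0/2=0, d=(M1−M0)/(6·3)=-31/405, b=Δ0−h0·(2M0+M1)/6=61/45
seg 1: a=4, c=M1/2=-31/45, d=(M2−M1)/(6·3)=13/81, b=Δ1−h1·(2M1+M2)/6=-32/45
seg 2: a=0, c=M2/2=34/45, d=(M3−M2)/(6·3)=-34/405, b=Δ2−h2·(2M2+M3)/6=-23/45
t_q=3/4 → seg 0, τ=3/4; S=2+61/45·τ+0·τ²+-31/405·τ³=191/64

  seg 0: a=2 b=61/45 c=0 d=-31/405
  seg 1: a=4 b=-32/45 c=-31/45 d=13/81
  seg 2: a=0 b=-23/45 c=34/45 d=-34/405
S(3/4) = 191/64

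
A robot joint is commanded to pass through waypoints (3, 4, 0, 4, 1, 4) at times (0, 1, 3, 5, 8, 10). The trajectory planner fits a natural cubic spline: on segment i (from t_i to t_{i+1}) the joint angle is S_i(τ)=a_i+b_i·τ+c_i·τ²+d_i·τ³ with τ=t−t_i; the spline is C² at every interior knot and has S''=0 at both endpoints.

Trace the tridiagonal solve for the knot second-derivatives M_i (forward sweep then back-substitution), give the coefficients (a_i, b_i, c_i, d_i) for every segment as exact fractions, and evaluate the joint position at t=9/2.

Δ: Δ0=1, Δ1=-2, Δ2=2, Δ3=-1, Δ4=3/2
row 1: diag=6, rhs=-18; c'=1/3, d'=-3
row 2: denom=8−2·1/3=22/3; d'=(24−2·-3)/(22/3)=45/11
row 3: denom=10−2·3/11=104/11; d'=(-18−2·45/11)/(104/11)=-36/13
row 4: denom=10−3·33/104=941/104; d'=(15−3·-36/13)/(941/104)=2424/941
back: M4=2424/941
back: M3=-36/13−33/104·2424/941=-3375/941
back: M2=45/11−3/11·-3375/941=4770/941
back: M1=-3−1/3·4770/941=-4413/941
M: M0=0, M1=-4413/941, M2=4770/941, M3=-3375/941, M4=2424/941, M5=0
seg 0: a=3, c=M0/2=0, d=(M1−M0)/(6·1)=-1471/1882, b=Δ0−h0·(2M0+M1)/6=3353/1882
seg 1: a=4, c=M1/2=-4413/1882, d=(M2−M1)/(6·2)=3061/3764, b=Δ1−h1·(2M1+M2)/6=-530/941
seg 2: a=0, c=M2/2=2385/941, d=(M3−M2)/(6·2)=-2715/3764, b=Δ2−h2·(2M2+M3)/6=-173/941
seg 3: a=4, c=M3/2=-3375/1882, d=(M4−M3)/(6·3)=1933/5646, b=Δ3−h3·(2M3+M4)/6=1222/941
seg 4: a=1, c=M4/2=1212/941, d=(M5−M4)/(6·2)=-202/941, b=Δ4−h4·(2M4+M5)/6=-409/1882
t_q=9/2 → seg 2, τ=3/2; S=0+-173/941·τ+2385/941·τ²+-2715/3764·τ³=90111/30112

  seg 0: a=3 b=3353/1882 c=0 d=-1471/1882
  seg 1: a=4 b=-530/941 c=-4413/1882 d=3061/3764
  seg 2: a=0 b=-173/941 c=2385/941 d=-2715/3764
  seg 3: a=4 b=1222/941 c=-3375/1882 d=1933/5646
  seg 4: a=1 b=-409/1882 c=1212/941 d=-202/941
S(9/2) = 90111/30112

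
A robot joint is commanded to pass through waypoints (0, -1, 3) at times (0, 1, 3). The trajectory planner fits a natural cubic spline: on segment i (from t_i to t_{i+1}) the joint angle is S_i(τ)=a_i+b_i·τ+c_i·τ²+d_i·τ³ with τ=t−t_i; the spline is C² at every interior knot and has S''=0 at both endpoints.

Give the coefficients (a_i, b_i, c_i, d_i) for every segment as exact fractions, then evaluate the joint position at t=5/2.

Δ: Δ0=-1, Δ1=2
row 1: diag=6, rhs=18; c'=1/3, d'=3
back: M1=3
M: M0=0, M1=3, M2=0
seg 0: a=0, c=M0/2=0, d=(M1−M0)/(6·1)=1/2, b=Δ0−h0·(2M0+M1)/6=-3/2
seg 1: a=-1, c=M1/2=3/2, d=(M2−M1)/(6·2)=-1/4, b=Δ1−h1·(2M1+M2)/6=0
t_q=5/2 → seg 1, τ=3/2; S=-1+0·τ+3/2·τ²+-1/4·τ³=49/32

  seg 0: a=0 b=-3/2 c=0 d=1/2
  seg 1: a=-1 b=0 c=3/2 d=-1/4
S(5/2) = 49/32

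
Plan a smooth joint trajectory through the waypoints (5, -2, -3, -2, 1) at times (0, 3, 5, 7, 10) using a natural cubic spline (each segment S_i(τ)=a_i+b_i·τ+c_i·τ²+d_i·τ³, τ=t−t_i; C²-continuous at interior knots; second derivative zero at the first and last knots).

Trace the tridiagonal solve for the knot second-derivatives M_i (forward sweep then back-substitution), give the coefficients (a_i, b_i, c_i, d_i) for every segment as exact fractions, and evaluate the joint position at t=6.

  seg 0: a=5 b=-511/180 c=0 d=91/1620
  seg 1: a=-2 b=-119/90 c=91/180 d=-17/360
  seg 2: a=-3 b=2/15 c=2/9 d=-7/360
  seg 3: a=-2 b=71/90 c=19/180 d=-19/1620
S(6) = -959/360

Δ: Δ0=-7/3, Δ1=-1/2, Δ2=1/2, Δ3=1
row 1: diag=10, rhs=11; c'=1/5, d'=11/10
row 2: denom=8−2·1/5=38/5; d'=(6−2·11/10)/(38/5)=1/2
row 3: denom=10−2·5/19=180/19; d'=(3−2·1/2)/(180/19)=19/90
back: M3=19/90
back: M2=1/2−5/19·19/90=4/9
back: M1=11/10−1/5·4/9=91/90
M: M0=0, M1=91/90, M2=4/9, M3=19/90, M4=0
seg 0: a=5, c=M0/2=0, d=(M1−M0)/(6·3)=91/1620, b=Δ0−h0·(2M0+M1)/6=-511/180
seg 1: a=-2, c=M1/2=91/180, d=(M2−M1)/(6·2)=-17/360, b=Δ1−h1·(2M1+M2)/6=-119/90
seg 2: a=-3, c=M2/2=2/9, d=(M3−M2)/(6·2)=-7/360, b=Δ2−h2·(2M2+M3)/6=2/15
seg 3: a=-2, c=M3/2=19/180, d=(M4−M3)/(6·3)=-19/1620, b=Δ3−h3·(2M3+M4)/6=71/90
t_q=6 → seg 2, τ=1; S=-3+2/15·τ+2/9·τ²+-7/360·τ³=-959/360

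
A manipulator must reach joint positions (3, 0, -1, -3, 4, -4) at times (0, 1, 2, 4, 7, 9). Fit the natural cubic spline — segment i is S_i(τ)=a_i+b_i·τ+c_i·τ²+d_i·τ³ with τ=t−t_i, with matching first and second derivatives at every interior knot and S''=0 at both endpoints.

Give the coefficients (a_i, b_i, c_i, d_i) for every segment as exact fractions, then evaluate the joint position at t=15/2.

  seg 0: a=3 b=-20747/5799 c=0 d=3350/5799
  seg 1: a=0 b=-10697/5799 c=3350/1933 d=-5152/5799
  seg 2: a=-1 b=-6053/5799 c=-1802/1933 d=5533/11598
  seg 3: a=-3 b=5521/5799 c=3731/1933 d=-947/1933
  seg 4: a=4 b=-4028/5799 c=-4792/1933 d=2396/5799
S(15/2) = 11925/3866

Δ: Δ0=-3, Δ1=-1, Δ2=-1, Δ3=7/3, Δ4=-4
row 1: diag=4, rhs=12; c'=1/4, d'=3
row 2: denom=6−1·1/4=23/4; d'=(0−1·3)/(23/4)=-12/23
row 3: denom=10−2·8/23=214/23; d'=(20−2·-12/23)/(214/23)=242/107
row 4: denom=10−3·69/214=1933/214; d'=(-38−3·242/107)/(1933/214)=-9584/1933
back: M4=-9584/1933
back: M3=242/107−69/214·-9584/1933=7462/1933
back: M2=-12/23−8/23·7462/1933=-3604/1933
back: M1=3−1/4·-3604/1933=6700/1933
M: M0=0, M1=6700/1933, M2=-3604/1933, M3=7462/1933, M4=-9584/1933, M5=0
seg 0: a=3, c=M0/2=0, d=(M1−M0)/(6·1)=3350/5799, b=Δ0−h0·(2M0+M1)/6=-20747/5799
seg 1: a=0, c=M1/2=3350/1933, d=(M2−M1)/(6·1)=-5152/5799, b=Δ1−h1·(2M1+M2)/6=-10697/5799
seg 2: a=-1, c=M2/2=-1802/1933, d=(M3−M2)/(6·2)=5533/11598, b=Δ2−h2·(2M2+M3)/6=-6053/5799
seg 3: a=-3, c=M3/2=3731/1933, d=(M4−M3)/(6·3)=-947/1933, b=Δ3−h3·(2M3+M4)/6=5521/5799
seg 4: a=4, c=M4/2=-4792/1933, d=(M5−M4)/(6·2)=2396/5799, b=Δ4−h4·(2M4+M5)/6=-4028/5799
t_q=15/2 → seg 4, τ=1/2; S=4+-4028/5799·τ+-4792/1933·τ²+2396/5799·τ³=11925/3866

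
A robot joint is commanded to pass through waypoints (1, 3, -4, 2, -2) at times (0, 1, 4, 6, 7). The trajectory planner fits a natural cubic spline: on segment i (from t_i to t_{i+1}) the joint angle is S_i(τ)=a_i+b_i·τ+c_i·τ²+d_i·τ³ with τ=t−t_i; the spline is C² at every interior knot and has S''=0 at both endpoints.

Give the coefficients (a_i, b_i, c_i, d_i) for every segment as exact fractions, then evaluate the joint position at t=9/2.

  seg 0: a=1 b=1753/591 c=0 d=-571/591
  seg 1: a=3 b=40/591 c=-571/197 d=1240/1773
  seg 2: a=-4 b=922/591 c=669/197 d=-3163/2364
  seg 3: a=2 b=-539/591 c=-1825/394 d=1825/1182
S(9/2) = -16001/6304

Δ: Δ0=2, Δ1=-7/3, Δ2=3, Δ3=-4
row 1: diag=8, rhs=-26; c'=3/8, d'=-13/4
row 2: denom=10−3·3/8=71/8; d'=(32−3·-13/4)/(71/8)=334/71
row 3: denom=6−2·16/71=394/71; d'=(-42−2·334/71)/(394/71)=-1825/197
back: M3=-1825/197
back: M2=334/71−16/71·-1825/197=1338/197
back: M1=-13/4−3/8·1338/197=-1142/197
M: M0=0, M1=-1142/197, M2=1338/197, M3=-1825/197, M4=0
seg 0: a=1, c=M0/2=0, d=(M1−M0)/(6·1)=-571/591, b=Δ0−h0·(2M0+M1)/6=1753/591
seg 1: a=3, c=M1/2=-571/197, d=(M2−M1)/(6·3)=1240/1773, b=Δ1−h1·(2M1+M2)/6=40/591
seg 2: a=-4, c=M2/2=669/197, d=(M3−M2)/(6·2)=-3163/2364, b=Δ2−h2·(2M2+M3)/6=922/591
seg 3: a=2, c=M3/2=-1825/394, d=(M4−M3)/(6·1)=1825/1182, b=Δ3−h3·(2M3+M4)/6=-539/591
t_q=9/2 → seg 2, τ=1/2; S=-4+922/591·τ+669/197·τ²+-3163/2364·τ³=-16001/6304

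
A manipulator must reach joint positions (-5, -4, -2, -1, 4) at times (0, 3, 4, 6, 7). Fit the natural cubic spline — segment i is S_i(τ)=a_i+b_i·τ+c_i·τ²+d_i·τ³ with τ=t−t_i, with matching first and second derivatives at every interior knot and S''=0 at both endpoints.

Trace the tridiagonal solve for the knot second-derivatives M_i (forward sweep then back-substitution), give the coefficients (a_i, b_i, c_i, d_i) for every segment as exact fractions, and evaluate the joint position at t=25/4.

  seg 0: a=-5 b=-196/375 c=0 d=107/1125
  seg 1: a=-4 b=767/375 c=107/125 d=-338/375
  seg 2: a=-2 b=79/75 c=-231/125 d=2357/3000
  seg 3: a=-1 b=2317/750 c=1433/500 d=-1433/1500
S(25/4) = -2031/32000

Δ: Δ0=1/3, Δ1=2, Δ2=1/2, Δ3=5
row 1: diag=8, rhs=10; c'=1/8, d'=5/4
row 2: denom=6−1·1/8=47/8; d'=(-9−1·5/4)/(47/8)=-82/47
row 3: denom=6−2·16/47=250/47; d'=(27−2·-82/47)/(250/47)=1433/250
back: M3=1433/250
back: M2=-82/47−16/47·1433/250=-462/125
back: M1=5/4−1/8·-462/125=214/125
M: M0=0, M1=214/125, M2=-462/125, M3=1433/250, M4=0
seg 0: a=-5, c=M0/2=0, d=(M1−M0)/(6·3)=107/1125, b=Δ0−h0·(2M0+M1)/6=-196/375
seg 1: a=-4, c=M1/2=107/125, d=(M2−M1)/(6·1)=-338/375, b=Δ1−h1·(2M1+M2)/6=767/375
seg 2: a=-2, c=M2/2=-231/125, d=(M3−M2)/(6·2)=2357/3000, b=Δ2−h2·(2M2+M3)/6=79/75
seg 3: a=-1, c=M3/2=1433/500, d=(M4−M3)/(6·1)=-1433/1500, b=Δ3−h3·(2M3+M4)/6=2317/750
t_q=25/4 → seg 3, τ=1/4; S=-1+2317/750·τ+1433/500·τ²+-1433/1500·τ³=-2031/32000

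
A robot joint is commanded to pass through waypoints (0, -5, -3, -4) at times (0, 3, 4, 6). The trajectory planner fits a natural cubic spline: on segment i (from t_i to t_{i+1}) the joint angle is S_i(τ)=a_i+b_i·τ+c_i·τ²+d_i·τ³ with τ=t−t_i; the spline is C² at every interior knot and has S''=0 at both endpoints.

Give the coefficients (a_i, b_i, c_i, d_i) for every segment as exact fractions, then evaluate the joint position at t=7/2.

Δ: Δ0=-5/3, Δ1=2, Δ2=-1/2
row 1: diag=8, rhs=22; c'=1/8, d'=11/4
row 2: denom=6−1·1/8=47/8; d'=(-15−1·11/4)/(47/8)=-142/47
back: M2=-142/47
back: M1=11/4−1/8·-142/47=147/47
M: M0=0, M1=147/47, M2=-142/47, M3=0
seg 0: a=0, c=M0/2=0, d=(M1−M0)/(6·3)=49/282, b=Δ0−h0·(2M0+M1)/6=-911/282
seg 1: a=-5, c=M1/2=147/94, d=(M2−M1)/(6·1)=-289/282, b=Δ1−h1·(2M1+M2)/6=206/141
seg 2: a=-3, c=M2/2=-71/47, d=(M3−M2)/(6·2)=71/282, b=Δ2−h2·(2M2+M3)/6=427/282
t_q=7/2 → seg 1, τ=1/2; S=-5+206/141·τ+147/94·τ²+-289/282·τ³=-3013/752

  seg 0: a=0 b=-911/282 c=0 d=49/282
  seg 1: a=-5 b=206/141 c=147/94 d=-289/282
  seg 2: a=-3 b=427/282 c=-71/47 d=71/282
S(7/2) = -3013/752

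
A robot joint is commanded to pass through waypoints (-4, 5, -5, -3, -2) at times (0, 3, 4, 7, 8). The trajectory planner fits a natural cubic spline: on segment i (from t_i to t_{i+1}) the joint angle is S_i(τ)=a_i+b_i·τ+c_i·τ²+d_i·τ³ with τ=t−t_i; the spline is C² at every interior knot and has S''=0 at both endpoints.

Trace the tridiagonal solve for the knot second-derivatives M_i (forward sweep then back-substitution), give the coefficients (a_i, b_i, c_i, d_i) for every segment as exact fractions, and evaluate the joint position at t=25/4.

Δ: Δ0=3, Δ1=-10, Δ2=2/3, Δ3=1
row 1: diag=8, rhs=-78; c'=1/8, d'=-39/4
row 2: denom=8−1·1/8=63/8; d'=(64−1·-39/4)/(63/8)=590/63
row 3: denom=8−3·8/21=48/7; d'=(2−3·590/63)/(48/7)=-137/36
back: M3=-137/36
back: M2=590/63−8/21·-137/36=292/27
back: M1=-39/4−1/8·292/27=-1199/108
M: M0=0, M1=-1199/108, M2=292/27, M3=-137/36, M4=0
seg 0: a=-4, c=M0/2=0, d=(M1−M0)/(6·3)=-1199/1944, b=Δ0−h0·(2M0+M1)/6=1847/216
seg 1: a=5, c=M1/2=-1199/216, d=(M2−M1)/(6·1)=263/72, b=Δ1−h1·(2M1+M2)/6=-875/108
seg 2: a=-5, c=M2/2=146/27, d=(M3−M2)/(6·3)=-1579/1944, b=Δ2−h2·(2M2+M3)/6=-1781/216
seg 3: a=-3, c=M3/2=-137/72, d=(M4−M3)/(6·1)=137/216, b=Δ3−h3·(2M3+M4)/6=245/108
t_q=25/4 → seg 2, τ=9/4; S=-5+-1781/216·τ+146/27·τ²+-1579/1944·τ³=-8339/1536

  seg 0: a=-4 b=1847/216 c=0 d=-1199/1944
  seg 1: a=5 b=-875/108 c=-1199/216 d=263/72
  seg 2: a=-5 b=-1781/216 c=146/27 d=-1579/1944
  seg 3: a=-3 b=245/108 c=-137/72 d=137/216
S(25/4) = -8339/1536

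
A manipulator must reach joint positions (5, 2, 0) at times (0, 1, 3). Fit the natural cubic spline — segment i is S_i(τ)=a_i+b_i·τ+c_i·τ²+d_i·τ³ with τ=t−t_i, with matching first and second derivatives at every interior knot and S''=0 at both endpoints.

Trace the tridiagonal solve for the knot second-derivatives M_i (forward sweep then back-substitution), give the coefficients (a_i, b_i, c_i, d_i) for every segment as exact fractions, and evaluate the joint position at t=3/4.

Δ: Δ0=-3, Δ1=-1
row 1: diag=6, rhs=12; c'=1/3, d'=2
back: M1=2
M: M0=0, M1=2, M2=0
seg 0: a=5, c=M0/2=0, d=(M1−M0)/(6·1)=1/3, b=Δ0−h0·(2M0+M1)/6=-10/3
seg 1: a=2, c=M1/2=1, d=(M2−M1)/(6·2)=-1/6, b=Δ1−h1·(2M1+M2)/6=-7/3
t_q=3/4 → seg 0, τ=3/4; S=5+-10/3·τ+0·τ²+1/3·τ³=169/64

  seg 0: a=5 b=-10/3 c=0 d=1/3
  seg 1: a=2 b=-7/3 c=1 d=-1/6
S(3/4) = 169/64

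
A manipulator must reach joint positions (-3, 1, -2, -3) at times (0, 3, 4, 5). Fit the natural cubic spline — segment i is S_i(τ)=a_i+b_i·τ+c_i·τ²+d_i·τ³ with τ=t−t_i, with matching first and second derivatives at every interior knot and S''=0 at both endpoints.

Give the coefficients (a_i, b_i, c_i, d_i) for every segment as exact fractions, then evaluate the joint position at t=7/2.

Δ: Δ0=4/3, Δ1=-3, Δ2=-1
row 1: diag=8, rhs=-26; c'=1/8, d'=-13/4
row 2: denom=4−1·1/8=31/8; d'=(12−1·-13/4)/(31/8)=122/31
back: M2=122/31
back: M1=-13/4−1/8·122/31=-116/31
M: M0=0, M1=-116/31, M2=122/31, M3=0
seg 0: a=-3, c=M0/2=0, d=(M1−M0)/(6·3)=-58/279, b=Δ0−h0·(2M0+M1)/6=298/93
seg 1: a=1, c=M1/2=-58/31, d=(M2−M1)/(6·1)=119/93, b=Δ1−h1·(2M1+M2)/6=-224/93
seg 2: a=-2, c=M2/2=61/31, d=(M3−M2)/(6·1)=-61/93, b=Δ2−h2·(2M2+M3)/6=-215/93
t_q=7/2 → seg 1, τ=1/2; S=1+-224/93·τ+-58/31·τ²+119/93·τ³=-127/248

  seg 0: a=-3 b=298/93 c=0 d=-58/279
  seg 1: a=1 b=-224/93 c=-58/31 d=119/93
  seg 2: a=-2 b=-215/93 c=61/31 d=-61/93
S(7/2) = -127/248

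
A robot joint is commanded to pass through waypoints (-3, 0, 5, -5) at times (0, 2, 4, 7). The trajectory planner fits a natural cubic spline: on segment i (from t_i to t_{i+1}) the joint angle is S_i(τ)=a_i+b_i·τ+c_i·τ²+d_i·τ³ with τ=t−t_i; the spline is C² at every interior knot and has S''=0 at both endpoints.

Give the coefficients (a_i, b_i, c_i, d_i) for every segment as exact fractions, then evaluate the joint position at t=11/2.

Δ: Δ0=3/2, Δ1=5/2, Δ2=-10/3
row 1: diag=8, rhs=6; c'=1/4, d'=3/4
row 2: denom=10−2·1/4=19/2; d'=(-35−2·3/4)/(19/2)=-73/19
back: M2=-73/19
back: M1=3/4−1/4·-73/19=65/38
M: M0=0, M1=65/38, M2=-73/19, M3=0
seg 0: a=-3, c=M0/2=0, d=(M1−M0)/(6·2)=65/456, b=Δ0−h0·(2M0+M1)/6=53/57
seg 1: a=0, c=M1/2=65/76, d=(M2−M1)/(6·2)=-211/456, b=Δ1−h1·(2M1+M2)/6=301/114
seg 2: a=5, c=M2/2=-73/38, d=(M3−M2)/(6·3)=73/342, b=Δ2−h2·(2M2+M3)/6=29/57
t_q=11/2 → seg 2, τ=3/2; S=5+29/57·τ+-73/38·τ²+73/342·τ³=657/304

  seg 0: a=-3 b=53/57 c=0 d=65/456
  seg 1: a=0 b=301/114 c=65/76 d=-211/456
  seg 2: a=5 b=29/57 c=-73/38 d=73/342
S(11/2) = 657/304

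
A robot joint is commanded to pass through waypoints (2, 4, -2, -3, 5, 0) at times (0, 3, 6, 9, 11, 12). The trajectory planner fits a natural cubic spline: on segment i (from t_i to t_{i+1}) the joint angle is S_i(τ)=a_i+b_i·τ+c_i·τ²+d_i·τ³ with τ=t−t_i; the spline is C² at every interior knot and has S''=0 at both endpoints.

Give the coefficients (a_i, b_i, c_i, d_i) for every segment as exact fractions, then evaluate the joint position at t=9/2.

  seg 0: a=2 b=767/576 c=0 d=-383/5184
  seg 1: a=4 b=-191/288 c=-383/576 d=379/5184
  seg 2: a=-2 b=-1543/576 c=-1/144 d=1363/5184
  seg 3: a=-3 b=1261/288 c=151/64 d=-367/288
  seg 4: a=5 b=-425/288 c=-1015/192 d=1015/576
S(9/2) = 899/512

Δ: Δ0=2/3, Δ1=-2, Δ2=-1/3, Δ3=4, Δ4=-5
row 1: diag=12, rhs=-16; c'=1/4, d'=-4/3
row 2: denom=12−3·1/4=45/4; d'=(10−3·-4/3)/(45/4)=56/45
row 3: denom=10−3·4/15=46/5; d'=(26−3·56/45)/(46/5)=167/69
row 4: denom=6−2·5/23=128/23; d'=(-54−2·167/69)/(128/23)=-1015/96
back: M4=-1015/96
back: M3=167/69−5/23·-1015/96=151/32
back: M2=56/45−4/15·151/32=-1/72
back: M1=-4/3−1/4·-1/72=-383/288
M: M0=0, M1=-383/288, M2=-1/72, M3=151/32, M4=-1015/96, M5=0
seg 0: a=2, c=M0/2=0, d=(M1−M0)/(6·3)=-383/5184, b=Δ0−h0·(2M0+M1)/6=767/576
seg 1: a=4, c=M1/2=-383/576, d=(M2−M1)/(6·3)=379/5184, b=Δ1−h1·(2M1+M2)/6=-191/288
seg 2: a=-2, c=M2/2=-1/144, d=(M3−M2)/(6·3)=1363/5184, b=Δ2−h2·(2M2+M3)/6=-1543/576
seg 3: a=-3, c=M3/2=151/64, d=(M4−M3)/(6·2)=-367/288, b=Δ3−h3·(2M3+M4)/6=1261/288
seg 4: a=5, c=M4/2=-1015/192, d=(M5−M4)/(6·1)=1015/576, b=Δ4−h4·(2M4+M5)/6=-425/288
t_q=9/2 → seg 1, τ=3/2; S=4+-191/288·τ+-383/576·τ²+379/5184·τ³=899/512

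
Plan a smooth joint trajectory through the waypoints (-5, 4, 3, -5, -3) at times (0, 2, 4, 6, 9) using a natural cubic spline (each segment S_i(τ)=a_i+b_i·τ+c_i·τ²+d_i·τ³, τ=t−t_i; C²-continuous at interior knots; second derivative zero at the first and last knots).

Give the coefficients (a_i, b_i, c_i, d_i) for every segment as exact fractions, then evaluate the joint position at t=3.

Δ: Δ0=9/2, Δ1=-1/2, Δ2=-4, Δ3=2/3
row 1: diag=8, rhs=-30; c'=1/4, d'=-15/4
row 2: denom=8−2·1/4=15/2; d'=(-21−2·-15/4)/(15/2)=-9/5
row 3: denom=10−2·4/15=142/15; d'=(28−2·-9/5)/(142/15)=237/71
back: M3=237/71
back: M2=-9/5−4/15·237/71=-191/71
back: M1=-15/4−1/4·-191/71=-437/142
M: M0=0, M1=-437/142, M2=-191/71, M3=237/71, M4=0
seg 0: a=-5, c=M0/2=0, d=(M1−M0)/(6·2)=-437/1704, b=Δ0−h0·(2M0+M1)/6=1177/213
seg 1: a=4, c=M1/2=-437/284, d=(M2−M1)/(6·2)=55/1704, b=Δ1−h1·(2M1+M2)/6=1043/426
seg 2: a=3, c=M2/2=-191/142, d=(M3−M2)/(6·2)=107/213, b=Δ2−h2·(2M2+M3)/6=-707/213
seg 3: a=-5, c=M3/2=237/142, d=(M4−M3)/(6·3)=-79/426, b=Δ3−h3·(2M3+M4)/6=-569/213
t_q=3 → seg 1, τ=1; S=4+1043/426·τ+-437/284·τ²+55/1704·τ³=2807/568

  seg 0: a=-5 b=1177/213 c=0 d=-437/1704
  seg 1: a=4 b=1043/426 c=-437/284 d=55/1704
  seg 2: a=3 b=-707/213 c=-191/142 d=107/213
  seg 3: a=-5 b=-569/213 c=237/142 d=-79/426
S(3) = 2807/568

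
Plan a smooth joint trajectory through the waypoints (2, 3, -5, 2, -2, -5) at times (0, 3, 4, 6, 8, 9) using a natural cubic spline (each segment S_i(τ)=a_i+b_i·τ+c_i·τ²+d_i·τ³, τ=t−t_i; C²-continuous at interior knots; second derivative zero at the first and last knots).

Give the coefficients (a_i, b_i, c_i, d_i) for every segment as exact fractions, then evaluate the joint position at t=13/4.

  seg 0: a=2 b=6247/1407 c=0 d=-214/469
  seg 1: a=3 b=-11087/1407 c=-1926/469 d=5609/1407
  seg 2: a=-5 b=-5816/1407 c=3683/469 d=-3245/1608
  seg 3: a=2 b=8615/2814 c=-7983/1876 d=4853/5628
  seg 4: a=-2 b=-10165/2814 c=1723/1876 d=-1723/5628
S(13/4) = 25083/30016

Δ: Δ0=1/3, Δ1=-8, Δ2=7/2, Δ3=-2, Δ4=-3
row 1: diag=8, rhs=-50; c'=1/8, d'=-25/4
row 2: denom=6−1·1/8=47/8; d'=(69−1·-25/4)/(47/8)=602/47
row 3: denom=8−2·16/47=344/47; d'=(-33−2·602/47)/(344/47)=-2755/344
row 4: denom=6−2·47/172=469/86; d'=(-6−2·-2755/344)/(469/86)=1723/938
back: M4=1723/938
back: M3=-2755/344−47/172·1723/938=-7983/938
back: M2=602/47−16/47·-7983/938=7366/469
back: M1=-25/4−1/8·7366/469=-3852/469
M: M0=0, M1=-3852/469, M2=7366/469, M3=-7983/938, M4=1723/938, M5=0
seg 0: a=2, c=M0/2=0, d=(M1−M0)/(6·3)=-214/469, b=Δ0−h0·(2M0+M1)/6=6247/1407
seg 1: a=3, c=M1/2=-1926/469, d=(M2−M1)/(6·1)=5609/1407, b=Δ1−h1·(2M1+M2)/6=-11087/1407
seg 2: a=-5, c=M2/2=3683/469, d=(M3−M2)/(6·2)=-3245/1608, b=Δ2−h2·(2M2+M3)/6=-5816/1407
seg 3: a=2, c=M3/2=-7983/1876, d=(M4−M3)/(6·2)=4853/5628, b=Δ3−h3·(2M3+M4)/6=8615/2814
seg 4: a=-2, c=M4/2=1723/1876, d=(M5−M4)/(6·1)=-1723/5628, b=Δ4−h4·(2M4+M5)/6=-10165/2814
t_q=13/4 → seg 1, τ=1/4; S=3+-11087/1407·τ+-1926/469·τ²+5609/1407·τ³=25083/30016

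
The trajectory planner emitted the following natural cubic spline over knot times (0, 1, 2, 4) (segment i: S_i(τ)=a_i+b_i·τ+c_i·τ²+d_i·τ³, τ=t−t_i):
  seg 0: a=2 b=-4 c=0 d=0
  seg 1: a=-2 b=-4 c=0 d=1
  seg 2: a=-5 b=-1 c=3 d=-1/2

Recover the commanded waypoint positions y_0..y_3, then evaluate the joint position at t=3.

y_0 = S_0(0) = a_0 = 2
y_1 = S_1(0) = a_1 = -2
y_2 = S_2(0) = a_2 = -5
y_3 = S_2(2) = 1
t_q=3 is in segment 2 (τ=1); S_2(τ)=-7/2

y_0=2 y_1=-2 y_2=-5 y_3=1
S(3) = -7/2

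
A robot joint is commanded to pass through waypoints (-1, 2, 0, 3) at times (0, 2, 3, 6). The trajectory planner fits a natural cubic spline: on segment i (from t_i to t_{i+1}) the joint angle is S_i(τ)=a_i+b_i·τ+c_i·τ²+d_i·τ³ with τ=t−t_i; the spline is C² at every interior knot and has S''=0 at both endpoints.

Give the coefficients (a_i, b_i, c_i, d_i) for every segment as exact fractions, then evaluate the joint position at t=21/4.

Δ: Δ0=3/2, Δ1=-2, Δ2=1
row 1: diag=6, rhs=-21; c'=1/6, d'=-7/2
row 2: denom=8−1·1/6=47/6; d'=(18−1·-7/2)/(47/6)=129/47
back: M2=129/47
back: M1=-7/2−1/6·129/47=-186/47
M: M0=0, M1=-186/47, M2=129/47, M3=0
seg 0: a=-1, c=M0/2=0, d=(M1−M0)/(6·2)=-31/94, b=Δ0−h0·(2M0+M1)/6=265/94
seg 1: a=2, c=M1/2=-93/47, d=(M2−M1)/(6·1)=105/94, b=Δ1−h1·(2M1+M2)/6=-107/94
seg 2: a=0, c=M2/2=129/94, d=(M3−M2)/(6·3)=-43/282, b=Δ2−h2·(2M2+M3)/6=-82/47
t_q=21/4 → seg 2, τ=9/4; S=0+-82/47·τ+129/94·τ²+-43/282·τ³=7731/6016

  seg 0: a=-1 b=265/94 c=0 d=-31/94
  seg 1: a=2 b=-107/94 c=-93/47 d=105/94
  seg 2: a=0 b=-82/47 c=129/94 d=-43/282
S(21/4) = 7731/6016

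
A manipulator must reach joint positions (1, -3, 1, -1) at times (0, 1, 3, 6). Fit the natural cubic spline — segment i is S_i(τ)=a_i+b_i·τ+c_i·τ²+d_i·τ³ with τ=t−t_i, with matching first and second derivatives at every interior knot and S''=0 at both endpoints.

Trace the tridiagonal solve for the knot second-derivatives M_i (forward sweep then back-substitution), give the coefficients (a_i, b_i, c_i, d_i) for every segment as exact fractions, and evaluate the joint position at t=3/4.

  seg 0: a=1 b=-31/6 c=0 d=7/6
  seg 1: a=-3 b=-5/3 c=7/2 d=-5/6
  seg 2: a=1 b=7/3 c=-3/2 d=1/6
S(3/4) = -305/128

Δ: Δ0=-4, Δ1=2, Δ2=-2/3
row 1: diag=6, rhs=36; c'=1/3, d'=6
row 2: denom=10−2·1/3=28/3; d'=(-16−2·6)/(28/3)=-3
back: M2=-3
back: M1=6−1/3·-3=7
M: M0=0, M1=7, M2=-3, M3=0
seg 0: a=1, c=M0/2=0, d=(M1−M0)/(6·1)=7/6, b=Δ0−h0·(2M0+M1)/6=-31/6
seg 1: a=-3, c=M1/2=7/2, d=(M2−M1)/(6·2)=-5/6, b=Δ1−h1·(2M1+M2)/6=-5/3
seg 2: a=1, c=M2/2=-3/2, d=(M3−M2)/(6·3)=1/6, b=Δ2−h2·(2M2+M3)/6=7/3
t_q=3/4 → seg 0, τ=3/4; S=1+-31/6·τ+0·τ²+7/6·τ³=-305/128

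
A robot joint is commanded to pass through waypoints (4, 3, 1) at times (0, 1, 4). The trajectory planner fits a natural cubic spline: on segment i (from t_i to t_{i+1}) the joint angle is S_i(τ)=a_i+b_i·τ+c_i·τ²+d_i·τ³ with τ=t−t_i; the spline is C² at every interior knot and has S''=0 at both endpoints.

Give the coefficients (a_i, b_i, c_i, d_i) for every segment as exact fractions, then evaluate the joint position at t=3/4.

Δ: Δ0=-1, Δ1=-2/3
row 1: diag=8, rhs=2; c'=3/8, d'=1/4
back: M1=1/4
M: M0=0, M1=1/4, M2=0
seg 0: a=4, c=M0/2=0, d=(M1−M0)/(6·1)=1/24, b=Δ0−h0·(2M0+M1)/6=-25/24
seg 1: a=3, c=M1/2=1/8, d=(M2−M1)/(6·3)=-1/72, b=Δ1−h1·(2M1+M2)/6=-11/12
t_q=3/4 → seg 0, τ=3/4; S=4+-25/24·τ+0·τ²+1/24·τ³=1657/512

  seg 0: a=4 b=-25/24 c=0 d=1/24
  seg 1: a=3 b=-11/12 c=1/8 d=-1/72
S(3/4) = 1657/512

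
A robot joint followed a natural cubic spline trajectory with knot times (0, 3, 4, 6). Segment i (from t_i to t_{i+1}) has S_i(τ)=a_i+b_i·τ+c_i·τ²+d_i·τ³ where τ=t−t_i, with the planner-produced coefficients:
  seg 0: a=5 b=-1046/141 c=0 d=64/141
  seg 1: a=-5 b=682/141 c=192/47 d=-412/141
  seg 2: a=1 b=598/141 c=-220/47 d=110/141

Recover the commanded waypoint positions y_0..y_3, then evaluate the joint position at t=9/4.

y_0 = S_0(0) = a_0 = 5
y_1 = S_1(0) = a_1 = -5
y_2 = S_2(0) = a_2 = 1
y_3 = S_2(2) = -3
t_q=9/4 is in segment 0 (τ=9/4); S_0(τ)=-613/94

y_0=5 y_1=-5 y_2=1 y_3=-3
S(9/4) = -613/94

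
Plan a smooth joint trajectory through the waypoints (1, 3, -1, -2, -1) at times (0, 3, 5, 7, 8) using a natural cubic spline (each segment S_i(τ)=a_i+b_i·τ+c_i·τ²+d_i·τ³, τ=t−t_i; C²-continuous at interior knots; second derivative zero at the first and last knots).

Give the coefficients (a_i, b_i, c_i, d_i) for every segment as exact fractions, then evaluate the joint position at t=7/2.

Δ: Δ0=2/3, Δ1=-2, Δ2=-1/2, Δ3=1
row 1: diag=10, rhs=-16; c'=1/5, d'=-8/5
row 2: denom=8−2·1/5=38/5; d'=(9−2·-8/5)/(38/5)=61/38
row 3: denom=6−2·5/19=104/19; d'=(9−2·61/38)/(104/19)=55/52
back: M3=55/52
back: M2=61/38−5/19·55/52=69/52
back: M1=-8/5−1/5·69/52=-97/52
M: M0=0, M1=-97/52, M2=69/52, M3=55/52, M4=0
seg 0: a=1, c=M0/2=0, d=(M1−M0)/(6·3)=-97/936, b=Δ0−h0·(2M0+M1)/6=499/312
seg 1: a=3, c=M1/2=-97/104, d=(M2−M1)/(6·2)=83/312, b=Δ1−h1·(2M1+M2)/6=-187/156
seg 2: a=-1, c=M2/2=69/104, d=(M3−M2)/(6·2)=-7/312, b=Δ2−h2·(2M2+M3)/6=-271/156
seg 3: a=-2, c=M3/2=55/104, d=(M4−M3)/(6·1)=-55/312, b=Δ3−h3·(2M3+M4)/6=101/156
t_q=7/2 → seg 1, τ=1/2; S=3+-187/156·τ+-97/104·τ²+83/312·τ³=1831/832

  seg 0: a=1 b=499/312 c=0 d=-97/936
  seg 1: a=3 b=-187/156 c=-97/104 d=83/312
  seg 2: a=-1 b=-271/156 c=69/104 d=-7/312
  seg 3: a=-2 b=101/156 c=55/104 d=-55/312
S(7/2) = 1831/832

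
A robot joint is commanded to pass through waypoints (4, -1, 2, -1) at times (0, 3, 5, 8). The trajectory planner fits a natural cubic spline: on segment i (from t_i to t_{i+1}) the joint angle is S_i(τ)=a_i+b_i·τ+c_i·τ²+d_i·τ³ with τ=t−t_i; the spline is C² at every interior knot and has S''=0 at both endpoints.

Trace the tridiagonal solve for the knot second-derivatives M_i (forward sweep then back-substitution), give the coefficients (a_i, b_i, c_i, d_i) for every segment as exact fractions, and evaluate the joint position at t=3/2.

Δ: Δ0=-5/3, Δ1=3/2, Δ2=-1
row 1: diag=10, rhs=19; c'=1/5, d'=19/10
row 2: denom=10−2·1/5=48/5; d'=(-15−2·19/10)/(48/5)=-47/24
back: M2=-47/24
back: M1=19/10−1/5·-47/24=55/24
M: M0=0, M1=55/24, M2=-47/24, M3=0
seg 0: a=4, c=M0/2=0, d=(M1−M0)/(6·3)=55/432, b=Δ0−h0·(2M0+M1)/6=-45/16
seg 1: a=-1, c=M1/2=55/48, d=(M2−M1)/(6·2)=-17/48, b=Δ1−h1·(2M1+M2)/6=5/8
seg 2: a=2, c=M2/2=-47/48, d=(M3−M2)/(6·3)=47/432, b=Δ2−h2·(2M2+M3)/6=23/24
t_q=3/2 → seg 0, τ=3/2; S=4+-45/16·τ+0·τ²+55/432·τ³=27/128

  seg 0: a=4 b=-45/16 c=0 d=55/432
  seg 1: a=-1 b=5/8 c=55/48 d=-17/48
  seg 2: a=2 b=23/24 c=-47/48 d=47/432
S(3/2) = 27/128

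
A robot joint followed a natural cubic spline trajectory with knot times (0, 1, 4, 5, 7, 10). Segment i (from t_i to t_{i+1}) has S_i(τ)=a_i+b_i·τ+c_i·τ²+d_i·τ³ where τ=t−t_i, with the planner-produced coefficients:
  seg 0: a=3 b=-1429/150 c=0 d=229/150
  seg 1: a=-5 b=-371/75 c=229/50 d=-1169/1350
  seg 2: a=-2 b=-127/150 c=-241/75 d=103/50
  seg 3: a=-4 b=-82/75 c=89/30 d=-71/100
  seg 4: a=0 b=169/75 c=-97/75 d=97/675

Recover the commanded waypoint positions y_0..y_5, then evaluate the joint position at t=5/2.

y_0=3 y_1=-5 y_2=-2 y_3=-4 y_4=0 y_5=-1
S(5/2) = -403/80

y_0 = S_0(0) = a_0 = 3
y_1 = S_1(0) = a_1 = -5
y_2 = S_2(0) = a_2 = -2
y_3 = S_3(0) = a_3 = -4
y_4 = S_4(0) = a_4 = 0
y_5 = S_4(3) = -1
t_q=5/2 is in segment 1 (τ=3/2); S_1(τ)=-403/80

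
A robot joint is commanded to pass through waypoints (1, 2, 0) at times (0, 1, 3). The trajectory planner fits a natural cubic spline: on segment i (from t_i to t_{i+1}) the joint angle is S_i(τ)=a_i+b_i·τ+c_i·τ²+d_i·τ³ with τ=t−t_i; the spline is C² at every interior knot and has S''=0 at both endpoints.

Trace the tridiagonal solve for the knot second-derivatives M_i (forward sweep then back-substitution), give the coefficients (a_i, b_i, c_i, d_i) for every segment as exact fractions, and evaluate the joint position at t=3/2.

  seg 0: a=1 b=4/3 c=0 d=-1/3
  seg 1: a=2 b=1/3 c=-1 d=1/6
S(3/2) = 31/16

Δ: Δ0=1, Δ1=-1
row 1: diag=6, rhs=-12; c'=1/3, d'=-2
back: M1=-2
M: M0=0, M1=-2, M2=0
seg 0: a=1, c=M0/2=0, d=(M1−M0)/(6·1)=-1/3, b=Δ0−h0·(2M0+M1)/6=4/3
seg 1: a=2, c=M1/2=-1, d=(M2−M1)/(6·2)=1/6, b=Δ1−h1·(2M1+M2)/6=1/3
t_q=3/2 → seg 1, τ=1/2; S=2+1/3·τ+-1·τ²+1/6·τ³=31/16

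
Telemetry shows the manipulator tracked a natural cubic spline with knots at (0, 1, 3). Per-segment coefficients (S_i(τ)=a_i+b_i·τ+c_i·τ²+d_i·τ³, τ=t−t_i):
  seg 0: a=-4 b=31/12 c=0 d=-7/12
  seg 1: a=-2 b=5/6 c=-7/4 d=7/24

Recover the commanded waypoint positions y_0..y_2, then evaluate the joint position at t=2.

y_0=-4 y_1=-2 y_2=-5
S(2) = -21/8

y_0 = S_0(0) = a_0 = -4
y_1 = S_1(0) = a_1 = -2
y_2 = S_1(2) = -5
t_q=2 is in segment 1 (τ=1); S_1(τ)=-21/8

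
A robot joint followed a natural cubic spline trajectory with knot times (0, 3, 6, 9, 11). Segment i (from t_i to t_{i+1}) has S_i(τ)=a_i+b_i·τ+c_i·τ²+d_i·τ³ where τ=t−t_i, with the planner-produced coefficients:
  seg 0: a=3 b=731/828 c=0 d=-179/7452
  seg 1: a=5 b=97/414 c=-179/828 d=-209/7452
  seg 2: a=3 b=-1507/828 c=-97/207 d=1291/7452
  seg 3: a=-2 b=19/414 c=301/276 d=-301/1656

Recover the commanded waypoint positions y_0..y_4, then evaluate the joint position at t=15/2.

y_0=3 y_1=5 y_2=3 y_3=-2 y_4=1
S(15/2) = -147/736

y_0 = S_0(0) = a_0 = 3
y_1 = S_1(0) = a_1 = 5
y_2 = S_2(0) = a_2 = 3
y_3 = S_3(0) = a_3 = -2
y_4 = S_3(2) = 1
t_q=15/2 is in segment 2 (τ=3/2); S_2(τ)=-147/736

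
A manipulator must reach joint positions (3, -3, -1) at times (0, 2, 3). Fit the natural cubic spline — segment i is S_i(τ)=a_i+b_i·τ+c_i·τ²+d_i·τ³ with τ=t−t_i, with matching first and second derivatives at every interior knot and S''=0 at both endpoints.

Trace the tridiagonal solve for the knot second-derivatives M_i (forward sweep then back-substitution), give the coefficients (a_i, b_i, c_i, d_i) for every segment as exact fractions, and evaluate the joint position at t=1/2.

  seg 0: a=3 b=-14/3 c=0 d=5/12
  seg 1: a=-3 b=1/3 c=5/2 d=-5/6
S(1/2) = 23/32

Δ: Δ0=-3, Δ1=2
row 1: diag=6, rhs=30; c'=1/6, d'=5
back: M1=5
M: M0=0, M1=5, M2=0
seg 0: a=3, c=M0/2=0, d=(M1−M0)/(6·2)=5/12, b=Δ0−h0·(2M0+M1)/6=-14/3
seg 1: a=-3, c=M1/2=5/2, d=(M2−M1)/(6·1)=-5/6, b=Δ1−h1·(2M1+M2)/6=1/3
t_q=1/2 → seg 0, τ=1/2; S=3+-14/3·τ+0·τ²+5/12·τ³=23/32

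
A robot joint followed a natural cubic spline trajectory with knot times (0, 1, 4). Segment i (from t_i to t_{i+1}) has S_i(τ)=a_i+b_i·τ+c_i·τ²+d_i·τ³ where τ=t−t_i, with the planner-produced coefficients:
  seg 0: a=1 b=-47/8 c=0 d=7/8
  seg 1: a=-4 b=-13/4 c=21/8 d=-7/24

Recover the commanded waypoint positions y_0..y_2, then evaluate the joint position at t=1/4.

y_0=1 y_1=-4 y_2=2
S(1/4) = -233/512

y_0 = S_0(0) = a_0 = 1
y_1 = S_1(0) = a_1 = -4
y_2 = S_1(3) = 2
t_q=1/4 is in segment 0 (τ=1/4); S_0(τ)=-233/512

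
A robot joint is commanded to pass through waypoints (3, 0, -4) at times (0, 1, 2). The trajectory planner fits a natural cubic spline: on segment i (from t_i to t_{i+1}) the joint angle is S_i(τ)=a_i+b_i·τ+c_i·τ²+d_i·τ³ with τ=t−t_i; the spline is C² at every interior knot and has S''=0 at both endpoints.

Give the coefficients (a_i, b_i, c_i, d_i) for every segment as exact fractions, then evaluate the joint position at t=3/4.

Δ: Δ0=-3, Δ1=-4
row 1: diag=4, rhs=-6; c'=1/4, d'=-3/2
back: M1=-3/2
M: M0=0, M1=-3/2, M2=0
seg 0: a=3, c=M0/2=0, d=(M1−M0)/(6·1)=-1/4, b=Δ0−h0·(2M0+M1)/6=-11/4
seg 1: a=0, c=M1/2=-3/4, d=(M2−M1)/(6·1)=1/4, b=Δ1−h1·(2M1+M2)/6=-7/2
t_q=3/4 → seg 0, τ=3/4; S=3+-11/4·τ+0·τ²+-1/4·τ³=213/256

  seg 0: a=3 b=-11/4 c=0 d=-1/4
  seg 1: a=0 b=-7/2 c=-3/4 d=1/4
S(3/4) = 213/256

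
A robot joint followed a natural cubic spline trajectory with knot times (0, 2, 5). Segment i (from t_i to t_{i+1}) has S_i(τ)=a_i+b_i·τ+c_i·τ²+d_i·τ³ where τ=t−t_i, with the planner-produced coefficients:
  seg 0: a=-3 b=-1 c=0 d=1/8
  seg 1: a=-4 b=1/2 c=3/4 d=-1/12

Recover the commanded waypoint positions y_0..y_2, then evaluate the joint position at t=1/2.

y_0 = S_0(0) = a_0 = -3
y_1 = S_1(0) = a_1 = -4
y_2 = S_1(3) = 2
t_q=1/2 is in segment 0 (τ=1/2); S_0(τ)=-223/64

y_0=-3 y_1=-4 y_2=2
S(1/2) = -223/64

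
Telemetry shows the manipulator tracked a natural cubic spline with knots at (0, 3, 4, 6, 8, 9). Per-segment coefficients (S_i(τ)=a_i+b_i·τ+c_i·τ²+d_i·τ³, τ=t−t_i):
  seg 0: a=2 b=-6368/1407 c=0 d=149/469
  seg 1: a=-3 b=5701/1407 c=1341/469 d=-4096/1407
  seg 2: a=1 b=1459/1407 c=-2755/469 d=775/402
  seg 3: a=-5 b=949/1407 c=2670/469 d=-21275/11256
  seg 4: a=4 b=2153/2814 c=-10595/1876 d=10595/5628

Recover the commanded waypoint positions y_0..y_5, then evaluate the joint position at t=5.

y_0 = S_0(0) = a_0 = 2
y_1 = S_1(0) = a_1 = -3
y_2 = S_2(0) = a_2 = 1
y_3 = S_3(0) = a_3 = -5
y_4 = S_4(0) = a_4 = 4
y_5 = S_4(1) = 1
t_q=5 is in segment 2 (τ=1); S_2(τ)=-1791/938

y_0=2 y_1=-3 y_2=1 y_3=-5 y_4=4 y_5=1
S(5) = -1791/938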